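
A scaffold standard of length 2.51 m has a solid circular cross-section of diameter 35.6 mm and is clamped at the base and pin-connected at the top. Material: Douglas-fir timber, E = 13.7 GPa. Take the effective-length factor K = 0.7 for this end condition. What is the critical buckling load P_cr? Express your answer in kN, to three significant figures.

I = πd⁴/64 = π×35.6⁴/64 = 7.884×10^4 mm⁴
I = 7.884×10^4 mm⁴ = 7.884×10^-8 m⁴
Effective length L_e = K·L = 0.7 × 2.51 = 1.757 m
P_cr = π²EI / L_e² = π² × 13.7×10⁹ × 7.884×10^-8 / 1.757² = 3.453×10^3 N

P_cr ≈ 3.45 kN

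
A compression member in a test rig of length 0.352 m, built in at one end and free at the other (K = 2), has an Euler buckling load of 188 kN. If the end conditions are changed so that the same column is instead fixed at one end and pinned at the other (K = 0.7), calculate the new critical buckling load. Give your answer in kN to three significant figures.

P_cr ∝ 1/K², so P_cr,new = P_cr,old × (K_old/K_new)² = 188 × (2/0.7)²
= 188 × 8.163 = 1530 kN

P_cr ≈ 1530 kN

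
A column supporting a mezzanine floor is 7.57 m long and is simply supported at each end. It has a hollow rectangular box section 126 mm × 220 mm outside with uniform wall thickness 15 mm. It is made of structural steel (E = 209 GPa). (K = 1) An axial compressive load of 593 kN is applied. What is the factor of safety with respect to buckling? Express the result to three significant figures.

n ≈ 1.38

Inner dimensions: h_i = 220 − 2×15 = 190.0 mm, b_i = 126 − 2×15 = 96.00 mm
Weak-axis I_min = (h_o·b_o³ − h_i·b_i³)/12 with b_o = 126, b_i = 96.00 mm (shorter outer/inner sides).
I_min = (220×126³ − 190.0×96.00³)/12 = 2.267×10^7 mm⁴
I = 2.267×10^7 mm⁴ = 2.267×10^-5 m⁴
Effective length L_e = K·L = 1 × 7.57 = 7.570 m
P_cr = π²EI / L_e² = π² × 209×10⁹ × 2.267×10^-5 / 7.570² = 8.159×10^5 N
Factor of safety n = P_cr / P = 815.86 / 593 = 1.38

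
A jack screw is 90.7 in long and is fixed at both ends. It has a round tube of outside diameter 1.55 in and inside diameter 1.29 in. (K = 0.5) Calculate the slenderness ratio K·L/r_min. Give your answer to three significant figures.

d_o = 1.55 in, d_i = 1.29 in
I = π(d_o⁴ − d_i⁴)/64 = π(1.55⁴ − 1.290⁴)/64 = 0.1474 in⁴
A = 0.5799 in²;  r_min = √(I/A) = √(0.1474/0.5799) = 0.5041 in
L_e = K·L = 0.5 × 90.7 = 45.35 in
λ = L_e / r_min = 45.350 / 0.5041 = 90.0

λ ≈ 90.0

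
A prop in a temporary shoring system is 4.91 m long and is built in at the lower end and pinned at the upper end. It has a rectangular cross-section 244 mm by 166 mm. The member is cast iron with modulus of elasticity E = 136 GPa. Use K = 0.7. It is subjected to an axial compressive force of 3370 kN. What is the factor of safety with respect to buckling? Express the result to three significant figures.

Buckling occurs about the weak axis: I_min = h·b³/12 with b = 166 mm (the shorter side).
I_min = 244×166³/12 = 9.301×10^7 mm⁴
I = 9.301×10^7 mm⁴ = 9.301×10^-5 m⁴
Effective length L_e = K·L = 0.7 × 4.91 = 3.437 m
P_cr = π²EI / L_e² = π² × 136×10⁹ × 9.301×10^-5 / 3.437² = 1.057×10^7 N
Factor of safety n = P_cr / P = 10568 / 3370 = 3.14

n ≈ 3.14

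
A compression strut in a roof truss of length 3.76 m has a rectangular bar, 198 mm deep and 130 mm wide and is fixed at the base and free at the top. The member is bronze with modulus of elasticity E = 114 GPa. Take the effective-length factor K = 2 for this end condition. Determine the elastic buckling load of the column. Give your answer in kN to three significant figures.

Buckling occurs about the weak axis: I_min = h·b³/12 with b = 130 mm (the shorter side).
I_min = 198×130³/12 = 3.625×10^7 mm⁴
I = 3.625×10^7 mm⁴ = 3.625×10^-5 m⁴
Effective length L_e = K·L = 2 × 3.76 = 7.520 m
P_cr = π²EI / L_e² = π² × 114×10⁹ × 3.625×10^-5 / 7.520² = 7.212×10^5 N

P_cr ≈ 721 kN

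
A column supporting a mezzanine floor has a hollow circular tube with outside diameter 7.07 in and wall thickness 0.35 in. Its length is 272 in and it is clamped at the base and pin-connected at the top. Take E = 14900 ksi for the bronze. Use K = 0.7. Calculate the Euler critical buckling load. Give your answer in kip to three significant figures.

P_cr ≈ 170 kip

Inner diameter d_i = 7.07 − 2×0.35 = 6.370 in
I = π(d_o⁴ − d_i⁴)/64 = π(7.07⁴ − 6.370⁴)/64 = 41.82 in⁴
Effective length L_e = K·L = 0.7 × 272 = 190.4 in
P_cr = π²EI / L_e² = π² × 14900×10³ × 41.82 / 190.4² = 1.697×10^5 lb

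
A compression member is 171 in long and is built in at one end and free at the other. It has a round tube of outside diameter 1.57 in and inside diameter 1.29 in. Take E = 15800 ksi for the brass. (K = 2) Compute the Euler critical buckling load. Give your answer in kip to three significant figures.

d_o = 1.57 in, d_i = 1.29 in
I = π(d_o⁴ − d_i⁴)/64 = π(1.57⁴ − 1.290⁴)/64 = 0.1623 in⁴
Effective length L_e = K·L = 2 × 171 = 342.0 in
P_cr = π²EI / L_e² = π² × 15800×10³ × 0.1623 / 342.0² = 216.4 lb

P_cr ≈ 0.216 kip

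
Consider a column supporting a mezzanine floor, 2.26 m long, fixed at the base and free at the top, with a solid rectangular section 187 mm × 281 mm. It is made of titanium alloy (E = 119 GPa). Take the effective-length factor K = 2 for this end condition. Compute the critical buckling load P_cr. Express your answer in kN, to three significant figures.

P_cr ≈ 8800 kN

Buckling occurs about the weak axis: I_min = h·b³/12 with b = 187 mm (the shorter side).
I_min = 281×187³/12 = 1.531×10^8 mm⁴
I = 1.531×10^8 mm⁴ = 1.531×10^-4 m⁴
Effective length L_e = K·L = 2 × 2.26 = 4.520 m
P_cr = π²EI / L_e² = π² × 119×10⁹ × 1.531×10^-4 / 4.520² = 8.803×10^6 N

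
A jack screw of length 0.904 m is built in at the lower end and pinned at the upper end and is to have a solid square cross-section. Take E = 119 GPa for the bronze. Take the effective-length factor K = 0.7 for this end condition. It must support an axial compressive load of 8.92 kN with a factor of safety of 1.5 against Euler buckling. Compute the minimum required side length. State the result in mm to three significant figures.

Required P_cr = n·P = 1.5 × 8.92 = 13.38 kN
L_e = K·L = 0.7 × 0.904 = 0.6328 m
Required I = P_cr·L_e²/(π²E) = 1.338×10^4 × 0.6328² / (π² × 1.19×10^11) = 4.562×10^-9 m⁴
I_req = 4.562×10^3 mm⁴
Solid square: I = a⁴/12  ⇒  a = (12I)^(1/4) = (12×4.562×10^3)^(1/4) = 15.3 mm

a ≈ 15.3 mm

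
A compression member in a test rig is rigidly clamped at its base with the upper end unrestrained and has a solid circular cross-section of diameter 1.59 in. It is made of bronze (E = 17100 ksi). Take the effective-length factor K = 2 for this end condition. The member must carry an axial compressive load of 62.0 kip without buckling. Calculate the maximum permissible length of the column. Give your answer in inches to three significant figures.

L_max ≈ 14.6 in

I = πd⁴/64 = π×1.59⁴/64 = 0.3137 in⁴
At the buckling limit P_cr = P = 6.200×10^4 lb
From P_cr = π²EI/(K·L)²:  L = (1/K)·√(π²EI/P_cr) = (1/2)·√(π²×1.71×10^7×0.3137/6.200×10^4)
L = 14.6 in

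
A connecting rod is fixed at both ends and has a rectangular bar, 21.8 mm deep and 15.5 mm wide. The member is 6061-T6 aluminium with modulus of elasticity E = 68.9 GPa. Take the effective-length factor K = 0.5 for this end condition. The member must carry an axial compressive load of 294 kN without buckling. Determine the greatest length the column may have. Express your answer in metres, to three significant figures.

Buckling occurs about the weak axis: I_min = h·b³/12 with b = 15.5 mm (the shorter side).
I_min = 21.8×15.5³/12 = 6.765×10^3 mm⁴
I = 6.765×10^-9 m⁴
At the buckling limit P_cr = P = 2.940×10^5 N
From P_cr = π²EI/(K·L)²:  L = (1/K)·√(π²EI/P_cr) = (1/0.5)·√(π²×6.89×10^10×6.765×10^-9/2.940×10^5)
L = 0.250 m

L_max ≈ 0.250 m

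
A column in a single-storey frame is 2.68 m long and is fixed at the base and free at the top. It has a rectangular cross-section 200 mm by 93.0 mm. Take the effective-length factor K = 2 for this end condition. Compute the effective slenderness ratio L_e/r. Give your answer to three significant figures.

λ ≈ 200

For a rectangle r_min = b/√12 = 93.0/√12 = 26.85 mm
L_e = K·L = 2 × 2.68 m = 5.360 m = 5360.0 mm
λ = L_e / r_min = 5360.0 / 26.85 = 200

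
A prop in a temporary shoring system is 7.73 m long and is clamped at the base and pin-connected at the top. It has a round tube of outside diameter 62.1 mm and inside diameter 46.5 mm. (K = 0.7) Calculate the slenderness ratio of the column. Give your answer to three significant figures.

λ ≈ 279

d_o = 62.1 mm, d_i = 46.5 mm
I = π(d_o⁴ − d_i⁴)/64 = π(62.1⁴ − 46.50⁴)/64 = 5.005×10^5 mm⁴
A = 1.331×10^3 mm²;  r_min = √(I/A) = √(5.005×10^5/1.331×10^3) = 19.40 mm
L_e = K·L = 0.7 × 7.73 m = 5.411 m = 5411.0 mm
λ = L_e / r_min = 5411.0 / 19.40 = 279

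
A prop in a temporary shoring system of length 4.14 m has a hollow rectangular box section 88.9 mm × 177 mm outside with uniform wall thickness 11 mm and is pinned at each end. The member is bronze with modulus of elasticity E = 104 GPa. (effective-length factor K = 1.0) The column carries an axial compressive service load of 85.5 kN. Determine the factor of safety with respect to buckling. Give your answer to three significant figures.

Inner dimensions: h_i = 177 − 2×11 = 155.0 mm, b_i = 88.9 − 2×11 = 66.90 mm
Weak-axis I_min = (h_o·b_o³ − h_i·b_i³)/12 with b_o = 88.9, b_i = 66.90 mm (shorter outer/inner sides).
I_min = (177×88.9³ − 155.0×66.90³)/12 = 6.496×10^6 mm⁴
I = 6.496×10^6 mm⁴ = 6.496×10^-6 m⁴
Effective length L_e = K·L = 1 × 4.14 = 4.140 m
P_cr = π²EI / L_e² = π² × 104×10⁹ × 6.496×10^-6 / 4.140² = 3.890×10^5 N
Factor of safety n = P_cr / P = 389.01 / 85.5 = 4.55

n ≈ 4.55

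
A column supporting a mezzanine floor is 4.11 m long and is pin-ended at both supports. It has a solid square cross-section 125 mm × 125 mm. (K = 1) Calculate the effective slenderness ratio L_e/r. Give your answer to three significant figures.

I = a⁴/12 = 125⁴/12 = 2.035×10^7 mm⁴
A = 1.562×10^4 mm²;  r_min = √(I/A) = √(2.035×10^7/1.562×10^4) = 36.08 mm
L_e = K·L = 1 × 4.11 m = 4.110 m = 4110.0 mm
λ = L_e / r_min = 4110.0 / 36.08 = 114

λ ≈ 114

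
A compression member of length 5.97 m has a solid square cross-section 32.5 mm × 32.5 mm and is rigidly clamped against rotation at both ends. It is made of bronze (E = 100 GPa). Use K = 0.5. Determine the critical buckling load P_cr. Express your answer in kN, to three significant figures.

I = a⁴/12 = 32.5⁴/12 = 9.297×10^4 mm⁴
I = 9.297×10^4 mm⁴ = 9.297×10^-8 m⁴
Effective length L_e = K·L = 0.5 × 5.97 = 2.985 m
P_cr = π²EI / L_e² = π² × 100×10⁹ × 9.297×10^-8 / 2.985² = 1.030×10^4 N

P_cr ≈ 10.3 kN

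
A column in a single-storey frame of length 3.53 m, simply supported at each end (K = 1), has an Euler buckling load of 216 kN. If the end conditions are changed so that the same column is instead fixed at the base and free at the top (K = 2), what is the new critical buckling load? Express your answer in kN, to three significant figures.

P_cr ∝ 1/K², so P_cr,new = P_cr,old × (K_old/K_new)² = 216 × (1/2)²
= 216 × 0.2500 = 54.0 kN

P_cr ≈ 54.0 kN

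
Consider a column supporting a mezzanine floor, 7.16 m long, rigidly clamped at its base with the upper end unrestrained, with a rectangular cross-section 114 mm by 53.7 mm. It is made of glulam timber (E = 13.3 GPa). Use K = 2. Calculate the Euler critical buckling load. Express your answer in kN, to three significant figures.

Buckling occurs about the weak axis: I_min = h·b³/12 with b = 53.7 mm (the shorter side).
I_min = 114×53.7³/12 = 1.471×10^6 mm⁴
I = 1.471×10^6 mm⁴ = 1.471×10^-6 m⁴
Effective length L_e = K·L = 2 × 7.16 = 14.32 m
P_cr = π²EI / L_e² = π² × 13.3×10⁹ × 1.471×10^-6 / 14.32² = 941.7 N

P_cr ≈ 0.942 kN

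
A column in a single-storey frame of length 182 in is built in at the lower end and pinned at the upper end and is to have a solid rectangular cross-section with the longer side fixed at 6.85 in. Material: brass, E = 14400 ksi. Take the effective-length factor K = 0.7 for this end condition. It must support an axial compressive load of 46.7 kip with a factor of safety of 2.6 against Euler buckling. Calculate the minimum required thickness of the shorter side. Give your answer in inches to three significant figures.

Required P_cr = n·P = 2.6 × 46.7 = 121.4 kip
L_e = K·L = 0.7 × 182 = 127.4 in
Required I = P_cr·L_e²/(π²E) = 1.214×10^5 × 127.4² / (π² × 1.44×10^7) = 13.87 in⁴
Rectangle, weak axis: I_min = h·b³/12 with h = 6.85 in fixed  ⇒  b = (12I/h)^(1/3) = 2.90 in

b ≈ 2.90 in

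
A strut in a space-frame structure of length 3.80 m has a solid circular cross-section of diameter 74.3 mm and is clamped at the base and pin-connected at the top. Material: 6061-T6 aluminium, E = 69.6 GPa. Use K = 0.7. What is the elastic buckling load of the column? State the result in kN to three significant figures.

I = πd⁴/64 = π×74.3⁴/64 = 1.496×10^6 mm⁴
I = 1.496×10^6 mm⁴ = 1.496×10^-6 m⁴
Effective length L_e = K·L = 0.7 × 3.80 = 2.660 m
P_cr = π²EI / L_e² = π² × 69.6×10⁹ × 1.496×10^-6 / 2.660² = 1.452×10^5 N

P_cr ≈ 145 kN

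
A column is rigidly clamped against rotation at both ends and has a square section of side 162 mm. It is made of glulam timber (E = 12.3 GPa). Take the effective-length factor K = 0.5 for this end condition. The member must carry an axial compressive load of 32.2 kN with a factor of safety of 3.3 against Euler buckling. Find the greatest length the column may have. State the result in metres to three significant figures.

L_max ≈ 16.2 m

I = a⁴/12 = 162⁴/12 = 5.740×10^7 mm⁴
I = 5.740×10^-5 m⁴
Required critical load P_cr = n·P = 3.3 × 32.2 = 106.3 kN = 1.063×10^5 N
From P_cr = π²EI/(K·L)²:  L = (1/K)·√(π²EI/P_cr) = (1/0.5)·√(π²×1.23×10^10×5.740×10^-5/1.063×10^5)
L = 16.2 m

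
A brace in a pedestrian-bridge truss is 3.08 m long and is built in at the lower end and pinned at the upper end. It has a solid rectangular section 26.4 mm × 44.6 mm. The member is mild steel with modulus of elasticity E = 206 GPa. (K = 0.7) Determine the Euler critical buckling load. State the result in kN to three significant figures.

Buckling occurs about the weak axis: I_min = h·b³/12 with b = 26.4 mm (the shorter side).
I_min = 44.6×26.4³/12 = 6.839×10^4 mm⁴
I = 6.839×10^4 mm⁴ = 6.839×10^-8 m⁴
Effective length L_e = K·L = 0.7 × 3.08 = 2.156 m
P_cr = π²EI / L_e² = π² × 206×10⁹ × 6.839×10^-8 / 2.156² = 2.991×10^4 N

P_cr ≈ 29.9 kN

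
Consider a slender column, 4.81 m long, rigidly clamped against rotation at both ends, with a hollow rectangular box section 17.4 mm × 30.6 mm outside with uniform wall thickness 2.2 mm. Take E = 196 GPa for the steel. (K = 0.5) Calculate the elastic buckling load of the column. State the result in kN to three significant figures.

P_cr ≈ 2.89 kN

Inner dimensions: h_i = 30.6 − 2×2.2 = 26.20 mm, b_i = 17.4 − 2×2.2 = 13.00 mm
Weak-axis I_min = (h_o·b_o³ − h_i·b_i³)/12 with b_o = 17.4, b_i = 13.00 mm (shorter outer/inner sides).
I_min = (30.6×17.4³ − 26.20×13.00³)/12 = 8.637×10^3 mm⁴
I = 8.637×10^3 mm⁴ = 8.637×10^-9 m⁴
Effective length L_e = K·L = 0.5 × 4.81 = 2.405 m
P_cr = π²EI / L_e² = π² × 196×10⁹ × 8.637×10^-9 / 2.405² = 2.889×10^3 N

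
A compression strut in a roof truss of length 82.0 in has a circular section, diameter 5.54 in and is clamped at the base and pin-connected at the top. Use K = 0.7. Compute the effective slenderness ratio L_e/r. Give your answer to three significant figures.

λ ≈ 41.4

For a solid circle r = d/4 = 5.54/4 = 1.385 in
L_e = K·L = 0.7 × 82.0 = 57.40 in
λ = L_e / r_min = 57.400 / 1.385 = 41.4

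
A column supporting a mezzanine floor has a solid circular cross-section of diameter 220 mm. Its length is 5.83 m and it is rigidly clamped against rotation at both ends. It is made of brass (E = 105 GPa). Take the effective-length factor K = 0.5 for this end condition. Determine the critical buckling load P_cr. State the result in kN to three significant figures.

P_cr ≈ 14000 kN

I = πd⁴/64 = π×220⁴/64 = 1.150×10^8 mm⁴
I = 1.150×10^8 mm⁴ = 1.150×10^-4 m⁴
Effective length L_e = K·L = 0.5 × 5.83 = 2.915 m
P_cr = π²EI / L_e² = π² × 105×10⁹ × 1.150×10^-4 / 2.915² = 1.402×10^7 N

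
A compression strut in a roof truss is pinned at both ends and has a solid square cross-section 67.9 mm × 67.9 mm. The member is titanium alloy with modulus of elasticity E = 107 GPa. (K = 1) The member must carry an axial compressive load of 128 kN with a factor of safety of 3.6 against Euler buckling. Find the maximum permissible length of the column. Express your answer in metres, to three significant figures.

L_max ≈ 2.01 m

I = a⁴/12 = 67.9⁴/12 = 1.771×10^6 mm⁴
I = 1.771×10^-6 m⁴
Required critical load P_cr = n·P = 3.6 × 128 = 460.8 kN = 4.608×10^5 N
From P_cr = π²EI/(K·L)²:  L = (1/K)·√(π²EI/P_cr) = (1/1)·√(π²×1.07×10^11×1.771×10^-6/4.608×10^5)
L = 2.01 m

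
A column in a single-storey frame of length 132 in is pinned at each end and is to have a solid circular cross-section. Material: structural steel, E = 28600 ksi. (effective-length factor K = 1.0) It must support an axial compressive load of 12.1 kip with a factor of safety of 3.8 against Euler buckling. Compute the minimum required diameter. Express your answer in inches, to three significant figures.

Required P_cr = n·P = 3.8 × 12.1 = 45.98 kip
L_e = K·L = 1 × 132 = 132.0 in
Required I = P_cr·L_e²/(π²E) = 4.598×10^4 × 132.0² / (π² × 2.86×10^7) = 2.838 in⁴
Solid circle: I = πd⁴/64  ⇒  d = (64I/π)^(1/4) = (64×2.838/π)^(1/4) = 2.76 in

d ≈ 2.76 in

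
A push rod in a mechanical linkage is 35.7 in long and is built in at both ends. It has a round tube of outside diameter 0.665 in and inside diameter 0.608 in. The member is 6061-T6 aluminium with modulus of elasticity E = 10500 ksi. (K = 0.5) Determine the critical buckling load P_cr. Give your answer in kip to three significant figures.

d_o = 0.665 in, d_i = 0.608 in
I = π(d_o⁴ − d_i⁴)/64 = π(0.665⁴ − 0.6080⁴)/64 = 2.892×10^-3 in⁴
Effective length L_e = K·L = 0.5 × 35.7 = 17.85 in
P_cr = π²EI / L_e² = π² × 10500×10³ × 2.892×10^-3 / 17.85² = 940.6 lb

P_cr ≈ 0.941 kip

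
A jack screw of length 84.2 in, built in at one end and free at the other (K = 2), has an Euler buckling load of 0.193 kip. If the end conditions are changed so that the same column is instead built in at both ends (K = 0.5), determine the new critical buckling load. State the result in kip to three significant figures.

P_cr ∝ 1/K², so P_cr,new = P_cr,old × (K_old/K_new)² = 0.193 × (2/0.5)²
= 0.193 × 16.00 = 3.09 kip

P_cr ≈ 3.09 kip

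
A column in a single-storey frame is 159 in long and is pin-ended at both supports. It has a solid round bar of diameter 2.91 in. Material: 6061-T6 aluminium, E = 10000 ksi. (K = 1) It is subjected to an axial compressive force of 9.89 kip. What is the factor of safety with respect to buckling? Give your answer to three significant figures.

n ≈ 1.39

I = πd⁴/64 = π×2.91⁴/64 = 3.520 in⁴
Effective length L_e = K·L = 1 × 159 = 159.0 in
P_cr = π²EI / L_e² = π² × 10000×10³ × 3.520 / 159.0² = 1.374×10^4 lb
Factor of safety n = P_cr / P = 13.742 / 9.89 = 1.39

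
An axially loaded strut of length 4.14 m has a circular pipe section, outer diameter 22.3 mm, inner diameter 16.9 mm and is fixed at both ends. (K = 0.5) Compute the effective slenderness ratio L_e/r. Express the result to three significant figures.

λ ≈ 296

d_o = 22.3 mm, d_i = 16.9 mm
I = π(d_o⁴ − d_i⁴)/64 = π(22.3⁴ − 16.90⁴)/64 = 8.135×10^3 mm⁴
A = 166.3 mm²;  r_min = √(I/A) = √(8.135×10^3/166.3) = 6.995 mm
L_e = K·L = 0.5 × 4.14 m = 2.070 m = 2070.0 mm
λ = L_e / r_min = 2070.0 / 6.995 = 296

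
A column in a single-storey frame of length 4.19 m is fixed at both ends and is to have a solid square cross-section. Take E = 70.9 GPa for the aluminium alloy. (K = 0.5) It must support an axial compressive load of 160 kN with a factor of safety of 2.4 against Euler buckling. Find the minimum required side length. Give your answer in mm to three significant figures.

a ≈ 73.3 mm

Required P_cr = n·P = 2.4 × 160 = 384.0 kN
L_e = K·L = 0.5 × 4.19 = 2.095 m
Required I = P_cr·L_e²/(π²E) = 3.840×10^5 × 2.095² / (π² × 7.09×10^10) = 2.409×10^-6 m⁴
I_req = 2.409×10^6 mm⁴
Solid square: I = a⁴/12  ⇒  a = (12I)^(1/4) = (12×2.409×10^6)^(1/4) = 73.3 mm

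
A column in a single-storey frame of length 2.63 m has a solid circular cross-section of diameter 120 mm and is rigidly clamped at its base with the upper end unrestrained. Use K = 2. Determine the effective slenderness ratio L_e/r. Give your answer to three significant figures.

λ ≈ 175

I = πd⁴/64 = π×120⁴/64 = 1.018×10^7 mm⁴
A = 1.131×10^4 mm²;  r_min = √(I/A) = √(1.018×10^7/1.131×10^4) = 30.00 mm
L_e = K·L = 2 × 2.63 m = 5.260 m = 5260.0 mm
λ = L_e / r_min = 5260.0 / 30.00 = 175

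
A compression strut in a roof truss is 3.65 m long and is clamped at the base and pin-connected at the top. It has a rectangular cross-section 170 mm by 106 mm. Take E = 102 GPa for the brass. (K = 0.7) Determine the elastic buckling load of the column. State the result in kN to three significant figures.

P_cr ≈ 2600 kN

Buckling occurs about the weak axis: I_min = h·b³/12 with b = 106 mm (the shorter side).
I_min = 170×106³/12 = 1.687×10^7 mm⁴
I = 1.687×10^7 mm⁴ = 1.687×10^-5 m⁴
Effective length L_e = K·L = 0.7 × 3.65 = 2.555 m
P_cr = π²EI / L_e² = π² × 102×10⁹ × 1.687×10^-5 / 2.555² = 2.602×10^6 N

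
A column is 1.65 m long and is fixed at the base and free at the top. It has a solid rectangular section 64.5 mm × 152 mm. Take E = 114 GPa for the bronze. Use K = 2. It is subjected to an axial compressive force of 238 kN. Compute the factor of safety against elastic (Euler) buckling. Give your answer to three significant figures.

n ≈ 1.48

Buckling occurs about the weak axis: I_min = h·b³/12 with b = 64.5 mm (the shorter side).
I_min = 152×64.5³/12 = 3.399×10^6 mm⁴
I = 3.399×10^6 mm⁴ = 3.399×10^-6 m⁴
Effective length L_e = K·L = 2 × 1.65 = 3.300 m
P_cr = π²EI / L_e² = π² × 114×10⁹ × 3.399×10^-6 / 3.300² = 3.512×10^5 N
Factor of safety n = P_cr / P = 351.17 / 238 = 1.48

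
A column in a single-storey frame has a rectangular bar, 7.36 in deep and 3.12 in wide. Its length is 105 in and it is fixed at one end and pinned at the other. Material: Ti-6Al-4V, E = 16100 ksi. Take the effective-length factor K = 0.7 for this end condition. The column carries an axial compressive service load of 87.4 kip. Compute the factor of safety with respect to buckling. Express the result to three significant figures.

n ≈ 6.27

Buckling occurs about the weak axis: I_min = h·b³/12 with b = 3.12 in (the shorter side).
I_min = 7.36×3.12³/12 = 18.63 in⁴
Effective length L_e = K·L = 0.7 × 105 = 73.50 in
P_cr = π²EI / L_e² = π² × 16100×10³ × 18.63 / 73.50² = 5.479×10^5 lb
Factor of safety n = P_cr / P = 547.91 / 87.4 = 6.27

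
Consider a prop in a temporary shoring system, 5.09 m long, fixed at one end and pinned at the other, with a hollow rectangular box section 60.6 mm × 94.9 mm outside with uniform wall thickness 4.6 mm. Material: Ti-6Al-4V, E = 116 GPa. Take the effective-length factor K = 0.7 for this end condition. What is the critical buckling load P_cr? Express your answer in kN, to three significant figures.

P_cr ≈ 71.3 kN

Inner dimensions: h_i = 94.9 − 2×4.6 = 85.70 mm, b_i = 60.6 − 2×4.6 = 51.40 mm
Weak-axis I_min = (h_o·b_o³ − h_i·b_i³)/12 with b_o = 60.6, b_i = 51.40 mm (shorter outer/inner sides).
I_min = (94.9×60.6³ − 85.70×51.40³)/12 = 7.901×10^5 mm⁴
I = 7.901×10^5 mm⁴ = 7.901×10^-7 m⁴
Effective length L_e = K·L = 0.7 × 5.09 = 3.563 m
P_cr = π²EI / L_e² = π² × 116×10⁹ × 7.901×10^-7 / 3.563² = 7.126×10^4 N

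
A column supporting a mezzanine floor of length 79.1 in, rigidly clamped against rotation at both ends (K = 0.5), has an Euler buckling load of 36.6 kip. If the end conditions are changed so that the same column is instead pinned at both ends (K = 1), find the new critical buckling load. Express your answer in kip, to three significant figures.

P_cr ≈ 9.15 kip

P_cr ∝ 1/K², so P_cr,new = P_cr,old × (K_old/K_new)² = 36.6 × (0.5/1)²
= 36.6 × 0.2500 = 9.15 kip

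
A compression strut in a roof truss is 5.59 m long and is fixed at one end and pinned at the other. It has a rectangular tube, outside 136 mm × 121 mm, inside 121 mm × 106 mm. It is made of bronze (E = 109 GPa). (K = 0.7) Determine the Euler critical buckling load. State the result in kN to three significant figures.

Weak-axis I_min = (h_o·b_o³ − h_i·b_i³)/12 with b_o = 121, b_i = 106.0 mm (shorter outer/inner sides).
I_min = (136×121³ − 121.0×106.0³)/12 = 8.068×10^6 mm⁴
I = 8.068×10^6 mm⁴ = 8.068×10^-6 m⁴
Effective length L_e = K·L = 0.7 × 5.59 = 3.913 m
P_cr = π²EI / L_e² = π² × 109×10⁹ × 8.068×10^-6 / 3.913² = 5.669×10^5 N

P_cr ≈ 567 kN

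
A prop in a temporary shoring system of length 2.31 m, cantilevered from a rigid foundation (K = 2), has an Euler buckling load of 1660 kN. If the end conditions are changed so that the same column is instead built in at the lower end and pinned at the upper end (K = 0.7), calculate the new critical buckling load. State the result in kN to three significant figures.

P_cr ≈ 13600 kN

P_cr ∝ 1/K², so P_cr,new = P_cr,old × (K_old/K_new)² = 1660 × (2/0.7)²
= 1660 × 8.163 = 13600 kN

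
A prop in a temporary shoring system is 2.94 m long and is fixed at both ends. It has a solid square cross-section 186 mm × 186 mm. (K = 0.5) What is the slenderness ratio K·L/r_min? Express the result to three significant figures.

λ ≈ 27.4

For a square r = a/√12 = 186/√12 = 53.69 mm
L_e = K·L = 0.5 × 2.94 m = 1.470 m = 1470.0 mm
λ = L_e / r_min = 1470.0 / 53.69 = 27.4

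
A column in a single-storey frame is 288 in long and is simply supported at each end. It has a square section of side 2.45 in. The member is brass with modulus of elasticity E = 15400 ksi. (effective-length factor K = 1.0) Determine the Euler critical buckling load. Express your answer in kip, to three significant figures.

I = a⁴/12 = 2.45⁴/12 = 3.003 in⁴
Effective length L_e = K·L = 1 × 288 = 288.0 in
P_cr = π²EI / L_e² = π² × 15400×10³ × 3.003 / 288.0² = 5.502×10^3 lb

P_cr ≈ 5.50 kip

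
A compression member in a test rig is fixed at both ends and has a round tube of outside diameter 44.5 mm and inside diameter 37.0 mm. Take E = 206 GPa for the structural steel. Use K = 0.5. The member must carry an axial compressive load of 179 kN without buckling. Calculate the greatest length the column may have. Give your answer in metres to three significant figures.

d_o = 44.5 mm, d_i = 37.0 mm
I = π(d_o⁴ − d_i⁴)/64 = π(44.5⁴ − 37.00⁴)/64 = 1.005×10^5 mm⁴
I = 1.005×10^-7 m⁴
At the buckling limit P_cr = P = 1.790×10^5 N
From P_cr = π²EI/(K·L)²:  L = (1/K)·√(π²EI/P_cr) = (1/0.5)·√(π²×2.06×10^11×1.005×10^-7/1.790×10^5)
L = 2.14 m

L_max ≈ 2.14 m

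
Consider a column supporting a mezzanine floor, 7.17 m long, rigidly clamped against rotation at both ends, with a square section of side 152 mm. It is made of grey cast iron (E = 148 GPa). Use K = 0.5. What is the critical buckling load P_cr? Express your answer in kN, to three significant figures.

I = a⁴/12 = 152⁴/12 = 4.448×10^7 mm⁴
I = 4.448×10^7 mm⁴ = 4.448×10^-5 m⁴
Effective length L_e = K·L = 0.5 × 7.17 = 3.585 m
P_cr = π²EI / L_e² = π² × 148×10⁹ × 4.448×10^-5 / 3.585² = 5.056×10^6 N

P_cr ≈ 5060 kN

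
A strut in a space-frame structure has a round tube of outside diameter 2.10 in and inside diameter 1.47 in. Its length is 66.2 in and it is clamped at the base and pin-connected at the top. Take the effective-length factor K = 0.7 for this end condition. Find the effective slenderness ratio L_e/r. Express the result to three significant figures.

d_o = 2.10 in, d_i = 1.47 in
I = π(d_o⁴ − d_i⁴)/64 = π(2.10⁴ − 1.470⁴)/64 = 0.7254 in⁴
A = 1.766 in²;  r_min = √(I/A) = √(0.7254/1.766) = 0.6408 in
L_e = K·L = 0.7 × 66.2 = 46.34 in
λ = L_e / r_min = 46.340 / 0.6408 = 72.3

λ ≈ 72.3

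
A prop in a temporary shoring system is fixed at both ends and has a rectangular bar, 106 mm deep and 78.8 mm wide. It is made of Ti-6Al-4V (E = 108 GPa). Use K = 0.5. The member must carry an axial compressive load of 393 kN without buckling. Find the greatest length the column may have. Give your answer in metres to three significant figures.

L_max ≈ 6.85 m

Buckling occurs about the weak axis: I_min = h·b³/12 with b = 78.8 mm (the shorter side).
I_min = 106×78.8³/12 = 4.322×10^6 mm⁴
I = 4.322×10^-6 m⁴
At the buckling limit P_cr = P = 3.930×10^5 N
From P_cr = π²EI/(K·L)²:  L = (1/K)·√(π²EI/P_cr) = (1/0.5)·√(π²×1.08×10^11×4.322×10^-6/3.930×10^5)
L = 6.85 m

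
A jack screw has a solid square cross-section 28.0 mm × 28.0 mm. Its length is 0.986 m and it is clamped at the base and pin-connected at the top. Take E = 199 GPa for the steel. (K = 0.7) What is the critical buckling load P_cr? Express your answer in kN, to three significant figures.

P_cr ≈ 211 kN

I = a⁴/12 = 28.0⁴/12 = 5.122×10^4 mm⁴
I = 5.122×10^4 mm⁴ = 5.122×10^-8 m⁴
Effective length L_e = K·L = 0.7 × 0.986 = 0.6902 m
P_cr = π²EI / L_e² = π² × 199×10⁹ × 5.122×10^-8 / 0.6902² = 2.112×10^5 N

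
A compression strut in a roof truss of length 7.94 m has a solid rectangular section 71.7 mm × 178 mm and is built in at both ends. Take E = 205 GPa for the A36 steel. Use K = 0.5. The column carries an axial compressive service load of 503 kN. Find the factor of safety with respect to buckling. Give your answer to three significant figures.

n ≈ 1.40

Buckling occurs about the weak axis: I_min = h·b³/12 with b = 71.7 mm (the shorter side).
I_min = 178×71.7³/12 = 5.468×10^6 mm⁴
I = 5.468×10^6 mm⁴ = 5.468×10^-6 m⁴
Effective length L_e = K·L = 0.5 × 7.94 = 3.970 m
P_cr = π²EI / L_e² = π² × 205×10⁹ × 5.468×10^-6 / 3.970² = 7.019×10^5 N
Factor of safety n = P_cr / P = 701.89 / 503 = 1.40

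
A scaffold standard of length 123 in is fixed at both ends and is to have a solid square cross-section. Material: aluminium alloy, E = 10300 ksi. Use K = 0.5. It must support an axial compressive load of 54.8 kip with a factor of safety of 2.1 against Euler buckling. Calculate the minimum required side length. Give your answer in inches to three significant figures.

Required P_cr = n·P = 2.1 × 54.8 = 115.1 kip
L_e = K·L = 0.5 × 123 = 61.50 in
Required I = P_cr·L_e²/(π²E) = 1.151×10^5 × 61.50² / (π² × 1.03×10^7) = 4.282 in⁴
Solid square: I = a⁴/12  ⇒  a = (12I)^(1/4) = (12×4.282)^(1/4) = 2.68 in

a ≈ 2.68 in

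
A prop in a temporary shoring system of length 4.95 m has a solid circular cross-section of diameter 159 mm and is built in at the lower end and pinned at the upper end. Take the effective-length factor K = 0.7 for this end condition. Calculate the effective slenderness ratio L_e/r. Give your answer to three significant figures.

For a solid circle r = d/4 = 159/4 = 39.75 mm
L_e = K·L = 0.7 × 4.95 m = 3.465 m = 3465.0 mm
λ = L_e / r_min = 3465.0 / 39.75 = 87.2

λ ≈ 87.2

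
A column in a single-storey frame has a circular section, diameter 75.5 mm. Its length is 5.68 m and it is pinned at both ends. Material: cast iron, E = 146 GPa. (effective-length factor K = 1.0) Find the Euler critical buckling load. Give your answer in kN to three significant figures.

I = πd⁴/64 = π×75.5⁴/64 = 1.595×10^6 mm⁴
I = 1.595×10^6 mm⁴ = 1.595×10^-6 m⁴
Effective length L_e = K·L = 1 × 5.68 = 5.680 m
P_cr = π²EI / L_e² = π² × 146×10⁹ × 1.595×10^-6 / 5.680² = 7.124×10^4 N

P_cr ≈ 71.2 kN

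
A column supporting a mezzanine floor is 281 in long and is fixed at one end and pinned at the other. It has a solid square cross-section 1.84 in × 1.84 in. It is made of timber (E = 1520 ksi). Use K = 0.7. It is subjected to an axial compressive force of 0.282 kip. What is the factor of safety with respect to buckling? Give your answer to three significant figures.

I = a⁴/12 = 1.84⁴/12 = 0.9552 in⁴
Effective length L_e = K·L = 0.7 × 281 = 196.7 in
P_cr = π²EI / L_e² = π² × 1520×10³ × 0.9552 / 196.7² = 370.4 lb
Factor of safety n = P_cr / P = 0.37036 / 0.282 = 1.31

n ≈ 1.31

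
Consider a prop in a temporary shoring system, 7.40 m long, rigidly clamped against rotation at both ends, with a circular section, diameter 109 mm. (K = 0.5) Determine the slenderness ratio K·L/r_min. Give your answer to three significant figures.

I = πd⁴/64 = π×109⁴/64 = 6.929×10^6 mm⁴
A = 9.331×10^3 mm²;  r_min = √(I/A) = √(6.929×10^6/9.331×10^3) = 27.25 mm
L_e = K·L = 0.5 × 7.40 m = 3.700 m = 3700.0 mm
λ = L_e / r_min = 3700.0 / 27.25 = 136

λ ≈ 136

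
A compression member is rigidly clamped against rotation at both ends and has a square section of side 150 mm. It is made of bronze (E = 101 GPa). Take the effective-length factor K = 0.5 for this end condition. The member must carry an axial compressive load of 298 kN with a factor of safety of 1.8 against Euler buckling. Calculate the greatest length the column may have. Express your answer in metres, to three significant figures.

I = a⁴/12 = 150⁴/12 = 4.219×10^7 mm⁴
I = 4.219×10^-5 m⁴
Required critical load P_cr = n·P = 1.8 × 298 = 536.4 kN = 5.364×10^5 N
From P_cr = π²EI/(K·L)²:  L = (1/K)·√(π²EI/P_cr) = (1/0.5)·√(π²×1.01×10^11×4.219×10^-5/5.364×10^5)
L = 17.7 m

L_max ≈ 17.7 m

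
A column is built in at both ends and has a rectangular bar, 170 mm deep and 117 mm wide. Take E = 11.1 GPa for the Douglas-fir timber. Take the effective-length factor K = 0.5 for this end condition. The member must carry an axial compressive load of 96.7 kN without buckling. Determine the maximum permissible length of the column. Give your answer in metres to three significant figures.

Buckling occurs about the weak axis: I_min = h·b³/12 with b = 117 mm (the shorter side).
I_min = 170×117³/12 = 2.269×10^7 mm⁴
I = 2.269×10^-5 m⁴
At the buckling limit P_cr = P = 9.670×10^4 N
From P_cr = π²EI/(K·L)²:  L = (1/K)·√(π²EI/P_cr) = (1/0.5)·√(π²×1.11×10^10×2.269×10^-5/9.670×10^4)
L = 10.1 m

L_max ≈ 10.1 m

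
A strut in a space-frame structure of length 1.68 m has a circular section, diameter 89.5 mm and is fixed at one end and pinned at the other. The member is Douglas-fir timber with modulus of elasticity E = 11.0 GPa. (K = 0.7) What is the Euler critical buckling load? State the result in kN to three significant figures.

I = πd⁴/64 = π×89.5⁴/64 = 3.150×10^6 mm⁴
I = 3.150×10^6 mm⁴ = 3.150×10^-6 m⁴
Effective length L_e = K·L = 0.7 × 1.68 = 1.176 m
P_cr = π²EI / L_e² = π² × 11.0×10⁹ × 3.150×10^-6 / 1.176² = 2.473×10^5 N

P_cr ≈ 247 kN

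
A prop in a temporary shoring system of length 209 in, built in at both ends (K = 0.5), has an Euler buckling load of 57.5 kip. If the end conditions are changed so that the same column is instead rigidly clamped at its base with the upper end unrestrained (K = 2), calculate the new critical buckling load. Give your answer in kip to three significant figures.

P_cr ∝ 1/K², so P_cr,new = P_cr,old × (K_old/K_new)² = 57.5 × (0.5/2)²
= 57.5 × 0.06250 = 3.59 kip

P_cr ≈ 3.59 kip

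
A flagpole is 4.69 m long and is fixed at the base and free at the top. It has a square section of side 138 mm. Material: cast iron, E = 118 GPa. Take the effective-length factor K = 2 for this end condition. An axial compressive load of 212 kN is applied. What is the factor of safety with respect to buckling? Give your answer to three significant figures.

I = a⁴/12 = 138⁴/12 = 3.022×10^7 mm⁴
I = 3.022×10^7 mm⁴ = 3.022×10^-5 m⁴
Effective length L_e = K·L = 2 × 4.69 = 9.380 m
P_cr = π²EI / L_e² = π² × 118×10⁹ × 3.022×10^-5 / 9.380² = 4.000×10^5 N
Factor of safety n = P_cr / P = 400.05 / 212 = 1.89

n ≈ 1.89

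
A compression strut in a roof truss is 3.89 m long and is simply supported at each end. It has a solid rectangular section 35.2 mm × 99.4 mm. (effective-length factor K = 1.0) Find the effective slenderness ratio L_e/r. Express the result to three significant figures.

For a rectangle r_min = b/√12 = 35.2/√12 = 10.16 mm
L_e = K·L = 1 × 3.89 m = 3.890 m = 3890.0 mm
λ = L_e / r_min = 3890.0 / 10.16 = 383

λ ≈ 383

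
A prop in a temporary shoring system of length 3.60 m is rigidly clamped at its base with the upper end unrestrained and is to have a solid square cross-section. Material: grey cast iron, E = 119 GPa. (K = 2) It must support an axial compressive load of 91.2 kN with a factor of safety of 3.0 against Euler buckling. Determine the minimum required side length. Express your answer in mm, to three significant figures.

a ≈ 110 mm

Required P_cr = n·P = 3.0 × 91.2 = 273.6 kN
L_e = K·L = 2 × 3.60 = 7.200 m
Required I = P_cr·L_e²/(π²E) = 2.736×10^5 × 7.200² / (π² × 1.19×10^11) = 1.208×10^-5 m⁴
I_req = 1.208×10^7 mm⁴
Solid square: I = a⁴/12  ⇒  a = (12I)^(1/4) = (12×1.208×10^7)^(1/4) = 110 mm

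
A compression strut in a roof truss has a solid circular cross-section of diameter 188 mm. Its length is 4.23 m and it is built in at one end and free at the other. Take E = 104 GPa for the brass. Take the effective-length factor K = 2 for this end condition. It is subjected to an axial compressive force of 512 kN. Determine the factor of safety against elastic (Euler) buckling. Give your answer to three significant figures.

n ≈ 1.72

I = πd⁴/64 = π×188⁴/64 = 6.132×10^7 mm⁴
I = 6.132×10^7 mm⁴ = 6.132×10^-5 m⁴
Effective length L_e = K·L = 2 × 4.23 = 8.460 m
P_cr = π²EI / L_e² = π² × 104×10⁹ × 6.132×10^-5 / 8.460² = 8.794×10^5 N
Factor of safety n = P_cr / P = 879.41 / 512 = 1.72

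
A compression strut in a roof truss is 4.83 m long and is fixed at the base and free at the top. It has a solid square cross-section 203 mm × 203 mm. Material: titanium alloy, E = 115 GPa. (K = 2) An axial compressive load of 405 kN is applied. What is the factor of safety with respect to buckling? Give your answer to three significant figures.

I = a⁴/12 = 203⁴/12 = 1.415×10^8 mm⁴
I = 1.415×10^8 mm⁴ = 1.415×10^-4 m⁴
Effective length L_e = K·L = 2 × 4.83 = 9.660 m
P_cr = π²EI / L_e² = π² × 115×10⁹ × 1.415×10^-4 / 9.660² = 1.721×10^6 N
Factor of safety n = P_cr / P = 1721.3 / 405 = 4.25

n ≈ 4.25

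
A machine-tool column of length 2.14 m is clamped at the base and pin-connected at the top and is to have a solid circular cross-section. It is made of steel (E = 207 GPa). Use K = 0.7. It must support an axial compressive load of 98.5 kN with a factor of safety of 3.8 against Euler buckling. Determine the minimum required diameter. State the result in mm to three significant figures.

d ≈ 53.8 mm

Required P_cr = n·P = 3.8 × 98.5 = 374.3 kN
L_e = K·L = 0.7 × 2.14 = 1.498 m
Required I = P_cr·L_e²/(π²E) = 3.743×10^5 × 1.498² / (π² × 2.07×10^11) = 4.111×10^-7 m⁴
I_req = 4.111×10^5 mm⁴
Solid circle: I = πd⁴/64  ⇒  d = (64I/π)^(1/4) = (64×4.111×10^5/π)^(1/4) = 53.8 mm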